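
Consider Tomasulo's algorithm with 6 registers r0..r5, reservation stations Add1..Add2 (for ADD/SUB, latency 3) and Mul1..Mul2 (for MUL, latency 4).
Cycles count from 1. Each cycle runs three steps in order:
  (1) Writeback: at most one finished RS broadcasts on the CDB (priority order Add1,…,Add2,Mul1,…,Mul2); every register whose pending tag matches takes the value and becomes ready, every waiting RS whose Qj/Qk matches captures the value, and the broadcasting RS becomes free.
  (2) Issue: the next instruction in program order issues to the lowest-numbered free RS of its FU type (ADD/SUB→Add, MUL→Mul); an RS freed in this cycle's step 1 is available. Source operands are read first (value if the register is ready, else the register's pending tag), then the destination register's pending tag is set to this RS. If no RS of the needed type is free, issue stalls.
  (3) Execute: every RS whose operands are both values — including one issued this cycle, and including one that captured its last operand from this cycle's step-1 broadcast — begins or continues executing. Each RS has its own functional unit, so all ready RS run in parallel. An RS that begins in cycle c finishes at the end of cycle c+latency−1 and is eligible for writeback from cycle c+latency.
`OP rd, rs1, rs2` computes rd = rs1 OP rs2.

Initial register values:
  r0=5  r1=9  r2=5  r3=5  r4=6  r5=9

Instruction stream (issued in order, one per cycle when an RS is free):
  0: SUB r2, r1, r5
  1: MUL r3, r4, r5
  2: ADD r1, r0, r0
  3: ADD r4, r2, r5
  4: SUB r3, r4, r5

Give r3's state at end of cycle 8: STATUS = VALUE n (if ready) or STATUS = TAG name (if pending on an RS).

cycle 1: issue SUB r2<-Add1 // r0:5,r1:9,r2:Add1,r3:5,r4:6,r5:9
cycle 2: issue MUL r3<-Mul1 // r0:5,r1:9,r2:Add1,r3:Mul1,r4:6,r5:9
cycle 3: issue ADD r1<-Add2 // r0:5,r1:Add2,r2:Add1,r3:Mul1,r4:6,r5:9
cycle 4: CDB Add1=0; issue ADD r4<-Add1 // r0:5,r1:Add2,r2:0,r3:Mul1,r4:Add1,r5:9
cycle 5: stall // r0:5,r1:Add2,r2:0,r3:Mul1,r4:Add1,r5:9
cycle 6: CDB Add2=10; issue SUB r3<-Add2 // r0:5,r1:10,r2:0,r3:Add2,r4:Add1,r5:9
cycle 7: CDB Add1=9 // r0:5,r1:10,r2:0,r3:Add2,r4:9,r5:9
cycle 8: CDB Mul1=54 // r0:5,r1:10,r2:0,r3:Add2,r4:9,r5:9

STATUS = TAG Add2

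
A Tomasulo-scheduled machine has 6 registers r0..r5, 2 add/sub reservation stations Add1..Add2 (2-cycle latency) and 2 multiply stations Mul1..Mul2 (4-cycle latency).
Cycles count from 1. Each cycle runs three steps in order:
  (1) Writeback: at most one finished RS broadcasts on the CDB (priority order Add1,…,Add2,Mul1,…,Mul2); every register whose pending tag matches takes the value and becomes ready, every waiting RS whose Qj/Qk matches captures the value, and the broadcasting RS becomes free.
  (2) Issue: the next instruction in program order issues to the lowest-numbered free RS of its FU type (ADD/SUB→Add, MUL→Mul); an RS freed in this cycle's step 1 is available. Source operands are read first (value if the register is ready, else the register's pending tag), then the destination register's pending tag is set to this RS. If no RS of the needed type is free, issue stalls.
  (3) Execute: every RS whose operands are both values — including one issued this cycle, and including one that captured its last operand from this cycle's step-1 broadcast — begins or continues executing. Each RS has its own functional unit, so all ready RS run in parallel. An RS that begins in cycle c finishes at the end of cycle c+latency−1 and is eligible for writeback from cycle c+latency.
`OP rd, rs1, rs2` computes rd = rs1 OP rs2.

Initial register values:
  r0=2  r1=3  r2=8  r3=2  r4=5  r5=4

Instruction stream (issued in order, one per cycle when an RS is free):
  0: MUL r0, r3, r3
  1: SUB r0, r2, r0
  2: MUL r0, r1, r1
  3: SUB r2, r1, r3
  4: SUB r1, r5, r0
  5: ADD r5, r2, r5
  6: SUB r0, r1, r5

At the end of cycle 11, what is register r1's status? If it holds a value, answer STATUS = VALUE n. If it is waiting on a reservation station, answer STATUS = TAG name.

  c1: issue MUL r0<-Mul1  regs: r0:Mul1,r1:3,r2:8,r3:2,r4:5,r5:4
  c2: issue SUB r0<-Add1  regs: r0:Add1,r1:3,r2:8,r3:2,r4:5,r5:4
  c3: issue MUL r0<-Mul2  regs: r0:Mul2,r1:3,r2:8,r3:2,r4:5,r5:4
  c4: issue SUB r2<-Add2  regs: r0:Mul2,r1:3,r2:Add2,r3:2,r4:5,r5:4
  c5: CDB Mul1=4; stall  regs: r0:Mul2,r1:3,r2:Add2,r3:2,r4:5,r5:4
  c6: CDB Add2=1; issue SUB r1<-Add2  regs: r0:Mul2,r1:Add2,r2:1,r3:2,r4:5,r5:4
  c7: CDB Add1=4; issue ADD r5<-Add1  regs: r0:Mul2,r1:Add2,r2:1,r3:2,r4:5,r5:Add1
  c8: CDB Mul2=9; stall  regs: r0:9,r1:Add2,r2:1,r3:2,r4:5,r5:Add1
  c9: CDB Add1=5; issue SUB r0<-Add1  regs: r0:Add1,r1:Add2,r2:1,r3:2,r4:5,r5:5
  c10: CDB Add2=-5  regs: r0:Add1,r1:-5,r2:1,r3:2,r4:5,r5:5
  c11: -  regs: r0:Add1,r1:-5,r2:1,r3:2,r4:5,r5:5

STATUS = VALUE -5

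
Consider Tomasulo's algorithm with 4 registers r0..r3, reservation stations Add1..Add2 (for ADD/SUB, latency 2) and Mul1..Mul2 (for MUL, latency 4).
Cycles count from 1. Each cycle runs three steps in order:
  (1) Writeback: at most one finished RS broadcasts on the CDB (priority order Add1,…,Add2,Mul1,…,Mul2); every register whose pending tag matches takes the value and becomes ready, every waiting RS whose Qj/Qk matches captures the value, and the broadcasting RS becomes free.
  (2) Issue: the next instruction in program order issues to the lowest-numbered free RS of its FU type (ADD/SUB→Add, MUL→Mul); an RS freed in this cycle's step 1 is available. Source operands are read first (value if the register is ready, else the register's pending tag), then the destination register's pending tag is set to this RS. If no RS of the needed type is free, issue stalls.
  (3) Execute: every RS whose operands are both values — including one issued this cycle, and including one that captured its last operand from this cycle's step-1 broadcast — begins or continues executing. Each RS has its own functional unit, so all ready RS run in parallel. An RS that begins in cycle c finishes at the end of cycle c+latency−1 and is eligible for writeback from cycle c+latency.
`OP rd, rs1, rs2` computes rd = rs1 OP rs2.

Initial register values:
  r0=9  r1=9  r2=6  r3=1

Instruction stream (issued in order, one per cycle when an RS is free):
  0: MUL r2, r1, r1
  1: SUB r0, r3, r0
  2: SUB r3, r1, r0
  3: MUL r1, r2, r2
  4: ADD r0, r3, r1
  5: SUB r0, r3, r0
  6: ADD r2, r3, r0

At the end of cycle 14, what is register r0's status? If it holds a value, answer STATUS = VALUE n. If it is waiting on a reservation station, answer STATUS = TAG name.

STATUS = VALUE -6561

c1: issue MUL r2<-Mul1 | r0:9,r1:9,r2:Mul1,r3:1
c2: issue SUB r0<-Add1 | r0:Add1,r1:9,r2:Mul1,r3:1
c3: issue SUB r3<-Add2 | r0:Add1,r1:9,r2:Mul1,r3:Add2
c4: CDB Add1=-8; issue MUL r1<-Mul2 | r0:-8,r1:Mul2,r2:Mul1,r3:Add2
c5: CDB Mul1=81; issue ADD r0<-Add1 | r0:Add1,r1:Mul2,r2:81,r3:Add2
c6: CDB Add2=17; issue SUB r0<-Add2 | r0:Add2,r1:Mul2,r2:81,r3:17
c7: stall | r0:Add2,r1:Mul2,r2:81,r3:17
c8: stall | r0:Add2,r1:Mul2,r2:81,r3:17
c9: CDB Mul2=6561; stall | r0:Add2,r1:6561,r2:81,r3:17
c10: stall | r0:Add2,r1:6561,r2:81,r3:17
c11: CDB Add1=6578; issue ADD r2<-Add1 | r0:Add2,r1:6561,r2:Add1,r3:17
c12: - | r0:Add2,r1:6561,r2:Add1,r3:17
c13: CDB Add2=-6561 | r0:-6561,r1:6561,r2:Add1,r3:17
c14: - | r0:-6561,r1:6561,r2:Add1,r3:17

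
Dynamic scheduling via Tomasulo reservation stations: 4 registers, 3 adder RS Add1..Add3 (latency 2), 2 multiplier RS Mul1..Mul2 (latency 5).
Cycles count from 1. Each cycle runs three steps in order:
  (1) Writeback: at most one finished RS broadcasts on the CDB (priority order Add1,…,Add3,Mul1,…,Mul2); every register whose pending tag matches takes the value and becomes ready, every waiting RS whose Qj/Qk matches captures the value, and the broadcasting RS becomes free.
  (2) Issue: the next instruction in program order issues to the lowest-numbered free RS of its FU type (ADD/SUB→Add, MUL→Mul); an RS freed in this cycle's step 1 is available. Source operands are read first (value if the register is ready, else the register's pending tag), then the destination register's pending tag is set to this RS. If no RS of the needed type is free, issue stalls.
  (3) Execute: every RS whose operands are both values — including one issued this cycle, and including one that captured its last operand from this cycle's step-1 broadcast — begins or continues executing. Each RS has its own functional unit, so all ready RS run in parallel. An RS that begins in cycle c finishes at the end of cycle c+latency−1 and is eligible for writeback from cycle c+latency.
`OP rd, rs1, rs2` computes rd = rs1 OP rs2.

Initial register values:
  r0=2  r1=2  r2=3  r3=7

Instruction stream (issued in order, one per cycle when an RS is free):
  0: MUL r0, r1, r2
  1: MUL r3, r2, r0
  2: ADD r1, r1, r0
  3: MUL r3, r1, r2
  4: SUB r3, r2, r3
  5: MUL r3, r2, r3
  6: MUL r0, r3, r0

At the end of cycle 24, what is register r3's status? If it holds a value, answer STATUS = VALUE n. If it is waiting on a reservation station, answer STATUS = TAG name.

  c1: issue MUL r0<-Mul1  regs: r0:Mul1,r1:2,r2:3,r3:7
  c2: issue MUL r3<-Mul2  regs: r0:Mul1,r1:2,r2:3,r3:Mul2
  c3: issue ADD r1<-Add1  regs: r0:Mul1,r1:Add1,r2:3,r3:Mul2
  c4: stall  regs: r0:Mul1,r1:Add1,r2:3,r3:Mul2
  c5: stall  regs: r0:Mul1,r1:Add1,r2:3,r3:Mul2
  c6: CDB Mul1=6; issue MUL r3<-Mul1  regs: r0:6,r1:Add1,r2:3,r3:Mul1
  c7: issue SUB r3<-Add2  regs: r0:6,r1:Add1,r2:3,r3:Add2
  c8: CDB Add1=8; stall  regs: r0:6,r1:8,r2:3,r3:Add2
  c9: stall  regs: r0:6,r1:8,r2:3,r3:Add2
  c10: stall  regs: r0:6,r1:8,r2:3,r3:Add2
  c11: CDB Mul2=18; issue MUL r3<-Mul2  regs: r0:6,r1:8,r2:3,r3:Mul2
  c12: stall  regs: r0:6,r1:8,r2:3,r3:Mul2
  c13: CDB Mul1=24; issue MUL r0<-Mul1  regs: r0:Mul1,r1:8,r2:3,r3:Mul2
  c14: -  regs: r0:Mul1,r1:8,r2:3,r3:Mul2
  c15: CDB Add2=-21  regs: r0:Mul1,r1:8,r2:3,r3:Mul2
  c16: -  regs: r0:Mul1,r1:8,r2:3,r3:Mul2
  c17: -  regs: r0:Mul1,r1:8,r2:3,r3:Mul2
  c18: -  regs: r0:Mul1,r1:8,r2:3,r3:Mul2
  c19: -  regs: r0:Mul1,r1:8,r2:3,r3:Mul2
  c20: CDB Mul2=-63  regs: r0:Mul1,r1:8,r2:3,r3:-63
  c21: -  regs: r0:Mul1,r1:8,r2:3,r3:-63
  c22: -  regs: r0:Mul1,r1:8,r2:3,r3:-63
  c23: -  regs: r0:Mul1,r1:8,r2:3,r3:-63
  c24: -  regs: r0:Mul1,r1:8,r2:3,r3:-63

STATUS = VALUE -63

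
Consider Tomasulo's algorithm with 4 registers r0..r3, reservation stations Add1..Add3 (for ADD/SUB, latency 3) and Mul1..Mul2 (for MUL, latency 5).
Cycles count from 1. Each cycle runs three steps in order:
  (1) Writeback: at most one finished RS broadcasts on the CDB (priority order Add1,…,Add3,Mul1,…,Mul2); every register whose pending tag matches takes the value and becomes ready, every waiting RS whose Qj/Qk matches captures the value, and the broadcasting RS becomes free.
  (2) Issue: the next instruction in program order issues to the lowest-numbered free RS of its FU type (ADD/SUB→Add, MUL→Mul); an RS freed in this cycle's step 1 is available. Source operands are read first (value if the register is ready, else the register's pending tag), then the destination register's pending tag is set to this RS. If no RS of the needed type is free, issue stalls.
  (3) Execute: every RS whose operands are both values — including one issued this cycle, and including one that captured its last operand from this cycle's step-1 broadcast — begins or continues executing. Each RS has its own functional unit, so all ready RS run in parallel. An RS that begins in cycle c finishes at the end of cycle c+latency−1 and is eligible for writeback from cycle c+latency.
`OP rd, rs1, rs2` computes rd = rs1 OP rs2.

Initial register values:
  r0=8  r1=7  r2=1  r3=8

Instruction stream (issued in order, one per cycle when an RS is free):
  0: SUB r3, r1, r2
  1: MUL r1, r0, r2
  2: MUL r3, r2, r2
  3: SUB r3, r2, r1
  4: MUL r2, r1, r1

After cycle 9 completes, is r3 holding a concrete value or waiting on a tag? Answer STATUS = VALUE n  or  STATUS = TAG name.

STATUS = TAG Add1

cycle 1: issue SUB r3<-Add1 // r0:8,r1:7,r2:1,r3:Add1
cycle 2: issue MUL r1<-Mul1 // r0:8,r1:Mul1,r2:1,r3:Add1
cycle 3: issue MUL r3<-Mul2 // r0:8,r1:Mul1,r2:1,r3:Mul2
cycle 4: CDB Add1=6; issue SUB r3<-Add1 // r0:8,r1:Mul1,r2:1,r3:Add1
cycle 5: stall // r0:8,r1:Mul1,r2:1,r3:Add1
cycle 6: stall // r0:8,r1:Mul1,r2:1,r3:Add1
cycle 7: CDB Mul1=8; issue MUL r2<-Mul1 // r0:8,r1:8,r2:Mul1,r3:Add1
cycle 8: CDB Mul2=1 // r0:8,r1:8,r2:Mul1,r3:Add1
cycle 9: - // r0:8,r1:8,r2:Mul1,r3:Add1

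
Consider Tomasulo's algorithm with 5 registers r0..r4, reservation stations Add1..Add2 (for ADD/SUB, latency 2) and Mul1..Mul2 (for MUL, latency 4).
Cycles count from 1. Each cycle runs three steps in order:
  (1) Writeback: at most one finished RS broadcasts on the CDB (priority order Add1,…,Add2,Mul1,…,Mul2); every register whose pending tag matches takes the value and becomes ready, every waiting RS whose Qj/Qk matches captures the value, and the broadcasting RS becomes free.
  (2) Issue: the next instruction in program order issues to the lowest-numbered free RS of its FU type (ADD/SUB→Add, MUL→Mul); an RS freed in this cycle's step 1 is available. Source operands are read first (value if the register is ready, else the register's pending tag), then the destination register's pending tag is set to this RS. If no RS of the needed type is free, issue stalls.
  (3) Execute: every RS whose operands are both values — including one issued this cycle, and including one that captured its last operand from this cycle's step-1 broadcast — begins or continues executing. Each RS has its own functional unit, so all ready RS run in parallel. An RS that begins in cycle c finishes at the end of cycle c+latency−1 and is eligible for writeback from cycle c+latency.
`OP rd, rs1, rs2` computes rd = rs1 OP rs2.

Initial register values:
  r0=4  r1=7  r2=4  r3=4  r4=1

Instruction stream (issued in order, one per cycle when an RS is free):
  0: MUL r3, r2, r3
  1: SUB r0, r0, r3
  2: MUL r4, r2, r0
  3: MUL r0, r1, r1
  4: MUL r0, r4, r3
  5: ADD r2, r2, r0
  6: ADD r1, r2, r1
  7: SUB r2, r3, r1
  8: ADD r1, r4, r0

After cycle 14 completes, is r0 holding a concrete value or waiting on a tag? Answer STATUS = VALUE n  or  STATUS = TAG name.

STATUS = TAG Mul1

c1: issue MUL r3<-Mul1 | r0:4,r1:7,r2:4,r3:Mul1,r4:1
c2: issue SUB r0<-Add1 | r0:Add1,r1:7,r2:4,r3:Mul1,r4:1
c3: issue MUL r4<-Mul2 | r0:Add1,r1:7,r2:4,r3:Mul1,r4:Mul2
c4: stall | r0:Add1,r1:7,r2:4,r3:Mul1,r4:Mul2
c5: CDB Mul1=16; issue MUL r0<-Mul1 | r0:Mul1,r1:7,r2:4,r3:16,r4:Mul2
c6: stall | r0:Mul1,r1:7,r2:4,r3:16,r4:Mul2
c7: CDB Add1=-12; stall | r0:Mul1,r1:7,r2:4,r3:16,r4:Mul2
c8: stall | r0:Mul1,r1:7,r2:4,r3:16,r4:Mul2
c9: CDB Mul1=49; issue MUL r0<-Mul1 | r0:Mul1,r1:7,r2:4,r3:16,r4:Mul2
c10: issue ADD r2<-Add1 | r0:Mul1,r1:7,r2:Add1,r3:16,r4:Mul2
c11: CDB Mul2=-48; issue ADD r1<-Add2 | r0:Mul1,r1:Add2,r2:Add1,r3:16,r4:-48
c12: stall | r0:Mul1,r1:Add2,r2:Add1,r3:16,r4:-48
c13: stall | r0:Mul1,r1:Add2,r2:Add1,r3:16,r4:-48
c14: stall | r0:Mul1,r1:Add2,r2:Add1,r3:16,r4:-48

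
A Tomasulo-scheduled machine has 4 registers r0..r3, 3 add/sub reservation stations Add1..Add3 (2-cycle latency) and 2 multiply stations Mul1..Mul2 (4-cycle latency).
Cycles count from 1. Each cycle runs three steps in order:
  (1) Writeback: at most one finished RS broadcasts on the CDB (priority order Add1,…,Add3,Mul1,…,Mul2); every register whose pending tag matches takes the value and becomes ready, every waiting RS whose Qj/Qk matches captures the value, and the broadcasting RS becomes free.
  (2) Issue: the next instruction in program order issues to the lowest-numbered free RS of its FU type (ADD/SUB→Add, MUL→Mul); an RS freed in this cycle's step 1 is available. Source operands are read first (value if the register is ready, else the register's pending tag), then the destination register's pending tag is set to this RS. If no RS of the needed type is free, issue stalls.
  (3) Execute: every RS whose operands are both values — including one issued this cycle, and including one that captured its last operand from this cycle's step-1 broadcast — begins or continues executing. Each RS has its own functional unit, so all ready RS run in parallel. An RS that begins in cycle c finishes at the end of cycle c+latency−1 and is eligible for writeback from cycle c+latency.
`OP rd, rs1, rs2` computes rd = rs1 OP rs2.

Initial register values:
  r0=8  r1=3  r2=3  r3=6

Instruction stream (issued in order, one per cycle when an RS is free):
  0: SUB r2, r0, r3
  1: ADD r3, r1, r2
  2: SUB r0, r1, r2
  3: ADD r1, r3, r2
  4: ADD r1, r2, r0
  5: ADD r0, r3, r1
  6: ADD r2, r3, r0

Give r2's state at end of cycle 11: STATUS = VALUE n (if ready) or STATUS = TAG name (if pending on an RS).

c1: issue SUB r2<-Add1 | r0:8,r1:3,r2:Add1,r3:6
c2: issue ADD r3<-Add2 | r0:8,r1:3,r2:Add1,r3:Add2
c3: CDB Add1=2; issue SUB r0<-Add1 | r0:Add1,r1:3,r2:2,r3:Add2
c4: issue ADD r1<-Add3 | r0:Add1,r1:Add3,r2:2,r3:Add2
c5: CDB Add1=1; issue ADD r1<-Add1 | r0:1,r1:Add1,r2:2,r3:Add2
c6: CDB Add2=5; issue ADD r0<-Add2 | r0:Add2,r1:Add1,r2:2,r3:5
c7: CDB Add1=3; issue ADD r2<-Add1 | r0:Add2,r1:3,r2:Add1,r3:5
c8: CDB Add3=7 | r0:Add2,r1:3,r2:Add1,r3:5
c9: CDB Add2=8 | r0:8,r1:3,r2:Add1,r3:5
c10: - | r0:8,r1:3,r2:Add1,r3:5
c11: CDB Add1=13 | r0:8,r1:3,r2:13,r3:5

STATUS = VALUE 13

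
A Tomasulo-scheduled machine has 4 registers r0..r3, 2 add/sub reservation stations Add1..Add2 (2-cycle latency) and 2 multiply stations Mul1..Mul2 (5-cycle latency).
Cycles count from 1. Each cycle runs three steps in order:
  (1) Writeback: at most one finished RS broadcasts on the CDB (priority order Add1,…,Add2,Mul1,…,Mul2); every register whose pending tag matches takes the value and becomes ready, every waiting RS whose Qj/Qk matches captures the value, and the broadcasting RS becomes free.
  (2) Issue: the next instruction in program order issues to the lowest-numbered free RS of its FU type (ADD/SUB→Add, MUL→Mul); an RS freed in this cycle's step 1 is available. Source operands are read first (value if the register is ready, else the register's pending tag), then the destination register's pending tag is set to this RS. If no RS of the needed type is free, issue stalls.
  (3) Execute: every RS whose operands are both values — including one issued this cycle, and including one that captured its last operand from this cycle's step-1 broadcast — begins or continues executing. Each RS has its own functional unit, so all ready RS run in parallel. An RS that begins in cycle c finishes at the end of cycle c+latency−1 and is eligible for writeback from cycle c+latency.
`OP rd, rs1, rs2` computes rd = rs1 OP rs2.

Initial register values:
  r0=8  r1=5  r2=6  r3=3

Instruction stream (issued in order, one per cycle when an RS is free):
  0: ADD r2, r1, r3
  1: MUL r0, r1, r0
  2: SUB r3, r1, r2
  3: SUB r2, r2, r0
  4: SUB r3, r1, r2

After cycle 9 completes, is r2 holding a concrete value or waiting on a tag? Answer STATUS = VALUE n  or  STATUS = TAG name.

STATUS = VALUE -32

cycle 1: issue ADD r2<-Add1 // r0:8,r1:5,r2:Add1,r3:3
cycle 2: issue MUL r0<-Mul1 // r0:Mul1,r1:5,r2:Add1,r3:3
cycle 3: CDB Add1=8; issue SUB r3<-Add1 // r0:Mul1,r1:5,r2:8,r3:Add1
cycle 4: issue SUB r2<-Add2 // r0:Mul1,r1:5,r2:Add2,r3:Add1
cycle 5: CDB Add1=-3; issue SUB r3<-Add1 // r0:Mul1,r1:5,r2:Add2,r3:Add1
cycle 6: - // r0:Mul1,r1:5,r2:Add2,r3:Add1
cycle 7: CDB Mul1=40 // r0:40,r1:5,r2:Add2,r3:Add1
cycle 8: - // r0:40,r1:5,r2:Add2,r3:Add1
cycle 9: CDB Add2=-32 // r0:40,r1:5,r2:-32,r3:Add1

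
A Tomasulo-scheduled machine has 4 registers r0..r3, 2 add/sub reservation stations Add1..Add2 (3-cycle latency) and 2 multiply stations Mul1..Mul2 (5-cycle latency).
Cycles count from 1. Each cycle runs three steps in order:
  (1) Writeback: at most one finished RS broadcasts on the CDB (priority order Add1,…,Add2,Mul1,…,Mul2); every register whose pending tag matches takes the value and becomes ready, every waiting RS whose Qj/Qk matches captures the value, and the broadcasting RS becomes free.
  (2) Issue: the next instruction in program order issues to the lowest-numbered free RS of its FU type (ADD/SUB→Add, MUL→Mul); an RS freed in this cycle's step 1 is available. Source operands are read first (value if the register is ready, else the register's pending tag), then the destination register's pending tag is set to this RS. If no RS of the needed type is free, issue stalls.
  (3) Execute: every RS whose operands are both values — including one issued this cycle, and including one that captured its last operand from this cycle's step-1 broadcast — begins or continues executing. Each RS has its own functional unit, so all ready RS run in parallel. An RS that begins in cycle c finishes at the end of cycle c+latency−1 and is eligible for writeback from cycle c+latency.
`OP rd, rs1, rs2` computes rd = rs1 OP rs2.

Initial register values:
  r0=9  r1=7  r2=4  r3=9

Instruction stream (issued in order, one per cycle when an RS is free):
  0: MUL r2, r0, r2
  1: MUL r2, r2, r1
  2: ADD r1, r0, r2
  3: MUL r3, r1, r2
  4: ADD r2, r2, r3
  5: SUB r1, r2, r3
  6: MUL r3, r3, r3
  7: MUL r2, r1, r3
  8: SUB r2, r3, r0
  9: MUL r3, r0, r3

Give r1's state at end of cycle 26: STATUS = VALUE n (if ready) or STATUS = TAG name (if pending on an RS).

STATUS = VALUE 252

c1: issue MUL r2<-Mul1 | r0:9,r1:7,r2:Mul1,r3:9
c2: issue MUL r2<-Mul2 | r0:9,r1:7,r2:Mul2,r3:9
c3: issue ADD r1<-Add1 | r0:9,r1:Add1,r2:Mul2,r3:9
c4: stall | r0:9,r1:Add1,r2:Mul2,r3:9
c5: stall | r0:9,r1:Add1,r2:Mul2,r3:9
c6: CDB Mul1=36; issue MUL r3<-Mul1 | r0:9,r1:Add1,r2:Mul2,r3:Mul1
c7: issue ADD r2<-Add2 | r0:9,r1:Add1,r2:Add2,r3:Mul1
c8: stall | r0:9,r1:Add1,r2:Add2,r3:Mul1
c9: stall | r0:9,r1:Add1,r2:Add2,r3:Mul1
c10: stall | r0:9,r1:Add1,r2:Add2,r3:Mul1
c11: CDB Mul2=252; stall | r0:9,r1:Add1,r2:Add2,r3:Mul1
c12: stall | r0:9,r1:Add1,r2:Add2,r3:Mul1
c13: stall | r0:9,r1:Add1,r2:Add2,r3:Mul1
c14: CDB Add1=261; issue SUB r1<-Add1 | r0:9,r1:Add1,r2:Add2,r3:Mul1
c15: issue MUL r3<-Mul2 | r0:9,r1:Add1,r2:Add2,r3:Mul2
c16: stall | r0:9,r1:Add1,r2:Add2,r3:Mul2
c17: stall | r0:9,r1:Add1,r2:Add2,r3:Mul2
c18: stall | r0:9,r1:Add1,r2:Add2,r3:Mul2
c19: CDB Mul1=65772; issue MUL r2<-Mul1 | r0:9,r1:Add1,r2:Mul1,r3:Mul2
c20: stall | r0:9,r1:Add1,r2:Mul1,r3:Mul2
c21: stall | r0:9,r1:Add1,r2:Mul1,r3:Mul2
c22: CDB Add2=66024; issue SUB r2<-Add2 | r0:9,r1:Add1,r2:Add2,r3:Mul2
c23: stall | r0:9,r1:Add1,r2:Add2,r3:Mul2
c24: CDB Mul2=4325955984; issue MUL r3<-Mul2 | r0:9,r1:Add1,r2:Add2,r3:Mul2
c25: CDB Add1=252 | r0:9,r1:252,r2:Add2,r3:Mul2
c26: - | r0:9,r1:252,r2:Add2,r3:Mul2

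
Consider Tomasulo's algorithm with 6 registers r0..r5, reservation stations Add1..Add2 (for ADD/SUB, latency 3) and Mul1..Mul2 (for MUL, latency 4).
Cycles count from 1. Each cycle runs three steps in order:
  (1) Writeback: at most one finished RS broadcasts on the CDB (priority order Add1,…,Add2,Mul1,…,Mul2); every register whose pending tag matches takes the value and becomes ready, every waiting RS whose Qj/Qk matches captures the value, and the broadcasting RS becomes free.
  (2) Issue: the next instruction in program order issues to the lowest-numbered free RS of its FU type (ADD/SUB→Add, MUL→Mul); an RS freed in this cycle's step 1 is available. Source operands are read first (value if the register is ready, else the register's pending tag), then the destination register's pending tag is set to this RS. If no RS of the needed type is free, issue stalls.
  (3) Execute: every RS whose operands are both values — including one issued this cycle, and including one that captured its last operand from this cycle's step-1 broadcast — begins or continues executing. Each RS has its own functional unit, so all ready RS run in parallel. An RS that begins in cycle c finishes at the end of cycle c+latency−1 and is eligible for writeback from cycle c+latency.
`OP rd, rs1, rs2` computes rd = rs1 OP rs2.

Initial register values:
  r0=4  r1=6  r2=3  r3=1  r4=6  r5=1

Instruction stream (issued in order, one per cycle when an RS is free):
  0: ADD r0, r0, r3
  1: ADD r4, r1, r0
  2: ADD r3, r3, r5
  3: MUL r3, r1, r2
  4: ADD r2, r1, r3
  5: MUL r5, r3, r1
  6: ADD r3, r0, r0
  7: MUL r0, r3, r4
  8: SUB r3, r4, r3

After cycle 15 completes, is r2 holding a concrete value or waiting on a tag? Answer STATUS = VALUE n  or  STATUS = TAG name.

  c1: issue ADD r0<-Add1  regs: r0:Add1,r1:6,r2:3,r3:1,r4:6,r5:1
  c2: issue ADD r4<-Add2  regs: r0:Add1,r1:6,r2:3,r3:1,r4:Add2,r5:1
  c3: stall  regs: r0:Add1,r1:6,r2:3,r3:1,r4:Add2,r5:1
  c4: CDB Add1=5; issue ADD r3<-Add1  regs: r0:5,r1:6,r2:3,r3:Add1,r4:Add2,r5:1
  c5: issue MUL r3<-Mul1  regs: r0:5,r1:6,r2:3,r3:Mul1,r4:Add2,r5:1
  c6: stall  regs: r0:5,r1:6,r2:3,r3:Mul1,r4:Add2,r5:1
  c7: CDB Add1=2; issue ADD r2<-Add1  regs: r0:5,r1:6,r2:Add1,r3:Mul1,r4:Add2,r5:1
  c8: CDB Add2=11; issue MUL r5<-Mul2  regs: r0:5,r1:6,r2:Add1,r3:Mul1,r4:11,r5:Mul2
  c9: CDB Mul1=18; issue ADD r3<-Add2  regs: r0:5,r1:6,r2:Add1,r3:Add2,r4:11,r5:Mul2
  c10: issue MUL r0<-Mul1  regs: r0:Mul1,r1:6,r2:Add1,r3:Add2,r4:11,r5:Mul2
  c11: stall  regs: r0:Mul1,r1:6,r2:Add1,r3:Add2,r4:11,r5:Mul2
  c12: CDB Add1=24; issue SUB r3<-Add1  regs: r0:Mul1,r1:6,r2:24,r3:Add1,r4:11,r5:Mul2
  c13: CDB Add2=10  regs: r0:Mul1,r1:6,r2:24,r3:Add1,r4:11,r5:Mul2
  c14: CDB Mul2=108  regs: r0:Mul1,r1:6,r2:24,r3:Add1,r4:11,r5:108
  c15: -  regs: r0:Mul1,r1:6,r2:24,r3:Add1,r4:11,r5:108

STATUS = VALUE 24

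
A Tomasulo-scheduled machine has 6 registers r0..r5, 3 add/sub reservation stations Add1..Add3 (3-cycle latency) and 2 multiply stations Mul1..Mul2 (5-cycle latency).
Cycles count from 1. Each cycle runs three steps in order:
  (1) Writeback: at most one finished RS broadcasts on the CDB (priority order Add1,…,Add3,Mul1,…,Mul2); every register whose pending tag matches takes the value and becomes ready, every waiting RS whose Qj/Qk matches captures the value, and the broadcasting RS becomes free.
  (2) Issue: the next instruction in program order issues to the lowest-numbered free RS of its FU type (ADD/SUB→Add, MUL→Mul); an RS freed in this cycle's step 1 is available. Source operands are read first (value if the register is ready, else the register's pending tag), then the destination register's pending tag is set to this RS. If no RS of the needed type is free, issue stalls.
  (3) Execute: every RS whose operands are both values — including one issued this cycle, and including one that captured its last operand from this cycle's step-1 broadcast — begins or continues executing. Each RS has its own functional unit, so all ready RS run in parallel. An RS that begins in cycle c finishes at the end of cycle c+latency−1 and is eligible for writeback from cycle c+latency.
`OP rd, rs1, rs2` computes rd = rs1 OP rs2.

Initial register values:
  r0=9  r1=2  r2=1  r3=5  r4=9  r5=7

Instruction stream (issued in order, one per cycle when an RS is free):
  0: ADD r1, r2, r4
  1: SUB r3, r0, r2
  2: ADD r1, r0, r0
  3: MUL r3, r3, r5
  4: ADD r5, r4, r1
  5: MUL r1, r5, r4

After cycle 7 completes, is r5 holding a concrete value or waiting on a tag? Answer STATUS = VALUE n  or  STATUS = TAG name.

STATUS = TAG Add1

  c1: issue ADD r1<-Add1  regs: r0:9,r1:Add1,r2:1,r3:5,r4:9,r5:7
  c2: issue SUB r3<-Add2  regs: r0:9,r1:Add1,r2:1,r3:Add2,r4:9,r5:7
  c3: issue ADD r1<-Add3  regs: r0:9,r1:Add3,r2:1,r3:Add2,r4:9,r5:7
  c4: CDB Add1=10; issue MUL r3<-Mul1  regs: r0:9,r1:Add3,r2:1,r3:Mul1,r4:9,r5:7
  c5: CDB Add2=8; issue ADD r5<-Add1  regs: r0:9,r1:Add3,r2:1,r3:Mul1,r4:9,r5:Add1
  c6: CDB Add3=18; issue MUL r1<-Mul2  regs: r0:9,r1:Mul2,r2:1,r3:Mul1,r4:9,r5:Add1
  c7: -  regs: r0:9,r1:Mul2,r2:1,r3:Mul1,r4:9,r5:Add1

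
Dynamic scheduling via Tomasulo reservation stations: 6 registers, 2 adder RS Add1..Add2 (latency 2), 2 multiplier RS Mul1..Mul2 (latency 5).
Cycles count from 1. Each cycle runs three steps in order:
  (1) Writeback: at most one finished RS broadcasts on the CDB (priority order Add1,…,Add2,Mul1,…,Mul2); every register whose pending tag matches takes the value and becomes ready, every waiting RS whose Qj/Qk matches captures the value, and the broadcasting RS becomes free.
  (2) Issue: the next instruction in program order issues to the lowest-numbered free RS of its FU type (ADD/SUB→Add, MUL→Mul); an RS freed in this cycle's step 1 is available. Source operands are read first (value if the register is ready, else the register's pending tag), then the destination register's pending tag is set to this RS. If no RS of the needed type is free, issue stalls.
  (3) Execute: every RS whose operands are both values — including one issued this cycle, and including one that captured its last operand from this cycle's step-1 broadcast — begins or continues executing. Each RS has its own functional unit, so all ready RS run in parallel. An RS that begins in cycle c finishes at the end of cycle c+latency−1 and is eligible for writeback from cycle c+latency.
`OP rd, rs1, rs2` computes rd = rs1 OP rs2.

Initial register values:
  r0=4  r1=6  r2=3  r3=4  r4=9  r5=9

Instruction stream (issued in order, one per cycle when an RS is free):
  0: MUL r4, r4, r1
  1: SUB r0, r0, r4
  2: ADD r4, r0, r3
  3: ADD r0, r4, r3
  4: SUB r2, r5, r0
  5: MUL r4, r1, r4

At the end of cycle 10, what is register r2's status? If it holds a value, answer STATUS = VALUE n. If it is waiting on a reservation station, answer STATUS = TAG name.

STATUS = TAG Add2

cycle 1: issue MUL r4<-Mul1 // r0:4,r1:6,r2:3,r3:4,r4:Mul1,r5:9
cycle 2: issue SUB r0<-Add1 // r0:Add1,r1:6,r2:3,r3:4,r4:Mul1,r5:9
cycle 3: issue ADD r4<-Add2 // r0:Add1,r1:6,r2:3,r3:4,r4:Add2,r5:9
cycle 4: stall // r0:Add1,r1:6,r2:3,r3:4,r4:Add2,r5:9
cycle 5: stall // r0:Add1,r1:6,r2:3,r3:4,r4:Add2,r5:9
cycle 6: CDB Mul1=54; stall // r0:Add1,r1:6,r2:3,r3:4,r4:Add2,r5:9
cycle 7: stall // r0:Add1,r1:6,r2:3,r3:4,r4:Add2,r5:9
cycle 8: CDB Add1=-50; issue ADD r0<-Add1 // r0:Add1,r1:6,r2:3,r3:4,r4:Add2,r5:9
cycle 9: stall // r0:Add1,r1:6,r2:3,r3:4,r4:Add2,r5:9
cycle 10: CDB Add2=-46; issue SUB r2<-Add2 // r0:Add1,r1:6,r2:Add2,r3:4,r4:-46,r5:9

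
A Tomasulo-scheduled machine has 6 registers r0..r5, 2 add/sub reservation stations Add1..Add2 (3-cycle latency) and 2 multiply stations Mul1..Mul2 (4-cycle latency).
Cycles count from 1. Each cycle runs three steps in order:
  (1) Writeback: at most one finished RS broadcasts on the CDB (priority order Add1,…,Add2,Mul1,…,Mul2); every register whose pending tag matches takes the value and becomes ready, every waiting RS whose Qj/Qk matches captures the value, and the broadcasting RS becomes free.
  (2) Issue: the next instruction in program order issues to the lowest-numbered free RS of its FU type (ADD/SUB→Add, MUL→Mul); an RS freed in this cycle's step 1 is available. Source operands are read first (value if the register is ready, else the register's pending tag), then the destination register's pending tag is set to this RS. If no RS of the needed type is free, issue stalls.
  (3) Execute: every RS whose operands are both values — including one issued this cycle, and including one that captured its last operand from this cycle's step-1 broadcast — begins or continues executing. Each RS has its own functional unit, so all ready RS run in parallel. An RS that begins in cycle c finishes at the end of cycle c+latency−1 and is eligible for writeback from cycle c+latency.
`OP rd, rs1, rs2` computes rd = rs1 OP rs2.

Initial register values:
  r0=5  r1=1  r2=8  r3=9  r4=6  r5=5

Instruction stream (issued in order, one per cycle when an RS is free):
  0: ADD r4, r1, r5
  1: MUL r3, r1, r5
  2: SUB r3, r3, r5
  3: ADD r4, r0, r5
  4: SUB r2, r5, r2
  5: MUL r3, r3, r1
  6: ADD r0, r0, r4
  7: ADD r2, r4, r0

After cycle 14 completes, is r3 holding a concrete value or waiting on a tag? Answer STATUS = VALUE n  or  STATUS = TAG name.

STATUS = VALUE 0

c1: issue ADD r4<-Add1 | r0:5,r1:1,r2:8,r3:9,r4:Add1,r5:5
c2: issue MUL r3<-Mul1 | r0:5,r1:1,r2:8,r3:Mul1,r4:Add1,r5:5
c3: issue SUB r3<-Add2 | r0:5,r1:1,r2:8,r3:Add2,r4:Add1,r5:5
c4: CDB Add1=6; issue ADD r4<-Add1 | r0:5,r1:1,r2:8,r3:Add2,r4:Add1,r5:5
c5: stall | r0:5,r1:1,r2:8,r3:Add2,r4:Add1,r5:5
c6: CDB Mul1=5; stall | r0:5,r1:1,r2:8,r3:Add2,r4:Add1,r5:5
c7: CDB Add1=10; issue SUB r2<-Add1 | r0:5,r1:1,r2:Add1,r3:Add2,r4:10,r5:5
c8: issue MUL r3<-Mul1 | r0:5,r1:1,r2:Add1,r3:Mul1,r4:10,r5:5
c9: CDB Add2=0; issue ADD r0<-Add2 | r0:Add2,r1:1,r2:Add1,r3:Mul1,r4:10,r5:5
c10: CDB Add1=-3; issue ADD r2<-Add1 | r0:Add2,r1:1,r2:Add1,r3:Mul1,r4:10,r5:5
c11: - | r0:Add2,r1:1,r2:Add1,r3:Mul1,r4:10,r5:5
c12: CDB Add2=15 | r0:15,r1:1,r2:Add1,r3:Mul1,r4:10,r5:5
c13: CDB Mul1=0 | r0:15,r1:1,r2:Add1,r3:0,r4:10,r5:5
c14: - | r0:15,r1:1,r2:Add1,r3:0,r4:10,r5:5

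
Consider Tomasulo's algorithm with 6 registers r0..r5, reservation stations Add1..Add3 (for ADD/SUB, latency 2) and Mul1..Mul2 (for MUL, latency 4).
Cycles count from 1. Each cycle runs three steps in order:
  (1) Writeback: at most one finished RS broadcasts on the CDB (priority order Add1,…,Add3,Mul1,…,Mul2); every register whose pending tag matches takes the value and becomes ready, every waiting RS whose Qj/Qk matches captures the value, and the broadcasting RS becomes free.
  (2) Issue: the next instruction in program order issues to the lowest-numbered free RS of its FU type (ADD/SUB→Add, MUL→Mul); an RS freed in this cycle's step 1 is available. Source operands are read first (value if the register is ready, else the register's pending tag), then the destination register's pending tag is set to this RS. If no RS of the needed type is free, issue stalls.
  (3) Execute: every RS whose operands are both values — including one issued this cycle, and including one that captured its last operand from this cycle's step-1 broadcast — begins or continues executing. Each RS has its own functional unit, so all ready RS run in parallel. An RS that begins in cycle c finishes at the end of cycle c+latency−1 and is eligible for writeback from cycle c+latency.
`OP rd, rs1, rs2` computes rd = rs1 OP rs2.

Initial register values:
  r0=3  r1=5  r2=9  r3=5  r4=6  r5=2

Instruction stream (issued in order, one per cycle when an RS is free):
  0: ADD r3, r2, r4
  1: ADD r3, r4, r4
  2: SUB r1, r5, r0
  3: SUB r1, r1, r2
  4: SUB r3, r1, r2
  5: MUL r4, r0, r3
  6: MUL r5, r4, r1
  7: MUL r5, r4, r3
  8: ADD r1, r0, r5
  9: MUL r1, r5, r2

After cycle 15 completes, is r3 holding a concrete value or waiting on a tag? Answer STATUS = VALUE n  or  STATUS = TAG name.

STATUS = VALUE -19

c1: issue ADD r3<-Add1 | r0:3,r1:5,r2:9,r3:Add1,r4:6,r5:2
c2: issue ADD r3<-Add2 | r0:3,r1:5,r2:9,r3:Add2,r4:6,r5:2
c3: CDB Add1=15; issue SUB r1<-Add1 | r0:3,r1:Add1,r2:9,r3:Add2,r4:6,r5:2
c4: CDB Add2=12; issue SUB r1<-Add2 | r0:3,r1:Add2,r2:9,r3:12,r4:6,r5:2
c5: CDB Add1=-1; issue SUB r3<-Add1 | r0:3,r1:Add2,r2:9,r3:Add1,r4:6,r5:2
c6: issue MUL r4<-Mul1 | r0:3,r1:Add2,r2:9,r3:Add1,r4:Mul1,r5:2
c7: CDB Add2=-10; issue MUL r5<-Mul2 | r0:3,r1:-10,r2:9,r3:Add1,r4:Mul1,r5:Mul2
c8: stall | r0:3,r1:-10,r2:9,r3:Add1,r4:Mul1,r5:Mul2
c9: CDB Add1=-19; stall | r0:3,r1:-10,r2:9,r3:-19,r4:Mul1,r5:Mul2
c10: stall | r0:3,r1:-10,r2:9,r3:-19,r4:Mul1,r5:Mul2
c11: stall | r0:3,r1:-10,r2:9,r3:-19,r4:Mul1,r5:Mul2
c12: stall | r0:3,r1:-10,r2:9,r3:-19,r4:Mul1,r5:Mul2
c13: CDB Mul1=-57; issue MUL r5<-Mul1 | r0:3,r1:-10,r2:9,r3:-19,r4:-57,r5:Mul1
c14: issue ADD r1<-Add1 | r0:3,r1:Add1,r2:9,r3:-19,r4:-57,r5:Mul1
c15: stall | r0:3,r1:Add1,r2:9,r3:-19,r4:-57,r5:Mul1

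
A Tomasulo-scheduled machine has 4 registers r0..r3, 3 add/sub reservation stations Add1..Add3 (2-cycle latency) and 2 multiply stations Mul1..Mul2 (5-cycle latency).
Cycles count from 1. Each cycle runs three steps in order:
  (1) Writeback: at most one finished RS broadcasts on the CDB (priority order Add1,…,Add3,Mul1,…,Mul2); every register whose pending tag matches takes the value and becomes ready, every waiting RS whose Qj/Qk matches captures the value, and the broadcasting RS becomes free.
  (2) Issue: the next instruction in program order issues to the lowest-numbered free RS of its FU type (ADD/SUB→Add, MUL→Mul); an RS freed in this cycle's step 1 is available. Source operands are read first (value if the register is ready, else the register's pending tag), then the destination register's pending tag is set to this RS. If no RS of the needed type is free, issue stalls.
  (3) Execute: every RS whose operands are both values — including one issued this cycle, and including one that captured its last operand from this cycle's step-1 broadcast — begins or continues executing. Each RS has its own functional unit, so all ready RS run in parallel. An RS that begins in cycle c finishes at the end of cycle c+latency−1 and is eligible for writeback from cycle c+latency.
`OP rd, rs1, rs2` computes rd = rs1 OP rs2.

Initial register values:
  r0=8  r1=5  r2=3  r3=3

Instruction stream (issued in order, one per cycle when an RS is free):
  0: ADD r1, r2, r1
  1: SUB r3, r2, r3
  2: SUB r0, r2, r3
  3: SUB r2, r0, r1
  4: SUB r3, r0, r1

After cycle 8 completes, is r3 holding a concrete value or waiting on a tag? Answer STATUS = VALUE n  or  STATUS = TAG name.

STATUS = TAG Add3

cycle 1: issue ADD r1<-Add1 // r0:8,r1:Add1,r2:3,r3:3
cycle 2: issue SUB r3<-Add2 // r0:8,r1:Add1,r2:3,r3:Add2
cycle 3: CDB Add1=8; issue SUB r0<-Add1 // r0:Add1,r1:8,r2:3,r3:Add2
cycle 4: CDB Add2=0; issue SUB r2<-Add2 // r0:Add1,r1:8,r2:Add2,r3:0
cycle 5: issue SUB r3<-Add3 // r0:Add1,r1:8,r2:Add2,r3:Add3
cycle 6: CDB Add1=3 // r0:3,r1:8,r2:Add2,r3:Add3
cycle 7: - // r0:3,r1:8,r2:Add2,r3:Add3
cycle 8: CDB Add2=-5 // r0:3,r1:8,r2:-5,r3:Add3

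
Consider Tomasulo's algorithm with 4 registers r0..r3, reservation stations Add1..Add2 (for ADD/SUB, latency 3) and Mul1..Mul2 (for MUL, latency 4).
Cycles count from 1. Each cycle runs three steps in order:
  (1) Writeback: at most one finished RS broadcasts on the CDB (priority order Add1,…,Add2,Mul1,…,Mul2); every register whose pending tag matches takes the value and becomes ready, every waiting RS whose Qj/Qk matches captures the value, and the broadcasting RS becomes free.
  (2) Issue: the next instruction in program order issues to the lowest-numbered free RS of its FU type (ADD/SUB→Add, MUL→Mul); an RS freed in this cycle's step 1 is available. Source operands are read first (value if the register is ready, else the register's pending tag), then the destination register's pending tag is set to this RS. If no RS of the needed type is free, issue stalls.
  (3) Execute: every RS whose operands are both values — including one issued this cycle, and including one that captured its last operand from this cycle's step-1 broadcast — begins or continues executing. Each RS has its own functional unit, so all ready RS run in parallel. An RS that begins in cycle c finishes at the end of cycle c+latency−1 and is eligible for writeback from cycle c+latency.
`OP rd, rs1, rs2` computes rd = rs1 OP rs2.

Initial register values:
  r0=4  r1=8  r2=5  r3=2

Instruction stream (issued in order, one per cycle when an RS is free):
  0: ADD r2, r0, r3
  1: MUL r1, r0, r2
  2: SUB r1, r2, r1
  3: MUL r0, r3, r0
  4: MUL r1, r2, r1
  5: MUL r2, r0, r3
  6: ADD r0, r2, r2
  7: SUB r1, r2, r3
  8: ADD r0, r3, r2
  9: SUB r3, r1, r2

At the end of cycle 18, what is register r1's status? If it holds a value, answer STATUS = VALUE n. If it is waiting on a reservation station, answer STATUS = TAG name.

c1: issue ADD r2<-Add1 | r0:4,r1:8,r2:Add1,r3:2
c2: issue MUL r1<-Mul1 | r0:4,r1:Mul1,r2:Add1,r3:2
c3: issue SUB r1<-Add2 | r0:4,r1:Add2,r2:Add1,r3:2
c4: CDB Add1=6; issue MUL r0<-Mul2 | r0:Mul2,r1:Add2,r2:6,r3:2
c5: stall | r0:Mul2,r1:Add2,r2:6,r3:2
c6: stall | r0:Mul2,r1:Add2,r2:6,r3:2
c7: stall | r0:Mul2,r1:Add2,r2:6,r3:2
c8: CDB Mul1=24; issue MUL r1<-Mul1 | r0:Mul2,r1:Mul1,r2:6,r3:2
c9: CDB Mul2=8; issue MUL r2<-Mul2 | r0:8,r1:Mul1,r2:Mul2,r3:2
c10: issue ADD r0<-Add1 | r0:Add1,r1:Mul1,r2:Mul2,r3:2
c11: CDB Add2=-18; issue SUB r1<-Add2 | r0:Add1,r1:Add2,r2:Mul2,r3:2
c12: stall | r0:Add1,r1:Add2,r2:Mul2,r3:2
c13: CDB Mul2=16; stall | r0:Add1,r1:Add2,r2:16,r3:2
c14: stall | r0:Add1,r1:Add2,r2:16,r3:2
c15: CDB Mul1=-108; stall | r0:Add1,r1:Add2,r2:16,r3:2
c16: CDB Add1=32; issue ADD r0<-Add1 | r0:Add1,r1:Add2,r2:16,r3:2
c17: CDB Add2=14; issue SUB r3<-Add2 | r0:Add1,r1:14,r2:16,r3:Add2
c18: - | r0:Add1,r1:14,r2:16,r3:Add2

STATUS = VALUE 14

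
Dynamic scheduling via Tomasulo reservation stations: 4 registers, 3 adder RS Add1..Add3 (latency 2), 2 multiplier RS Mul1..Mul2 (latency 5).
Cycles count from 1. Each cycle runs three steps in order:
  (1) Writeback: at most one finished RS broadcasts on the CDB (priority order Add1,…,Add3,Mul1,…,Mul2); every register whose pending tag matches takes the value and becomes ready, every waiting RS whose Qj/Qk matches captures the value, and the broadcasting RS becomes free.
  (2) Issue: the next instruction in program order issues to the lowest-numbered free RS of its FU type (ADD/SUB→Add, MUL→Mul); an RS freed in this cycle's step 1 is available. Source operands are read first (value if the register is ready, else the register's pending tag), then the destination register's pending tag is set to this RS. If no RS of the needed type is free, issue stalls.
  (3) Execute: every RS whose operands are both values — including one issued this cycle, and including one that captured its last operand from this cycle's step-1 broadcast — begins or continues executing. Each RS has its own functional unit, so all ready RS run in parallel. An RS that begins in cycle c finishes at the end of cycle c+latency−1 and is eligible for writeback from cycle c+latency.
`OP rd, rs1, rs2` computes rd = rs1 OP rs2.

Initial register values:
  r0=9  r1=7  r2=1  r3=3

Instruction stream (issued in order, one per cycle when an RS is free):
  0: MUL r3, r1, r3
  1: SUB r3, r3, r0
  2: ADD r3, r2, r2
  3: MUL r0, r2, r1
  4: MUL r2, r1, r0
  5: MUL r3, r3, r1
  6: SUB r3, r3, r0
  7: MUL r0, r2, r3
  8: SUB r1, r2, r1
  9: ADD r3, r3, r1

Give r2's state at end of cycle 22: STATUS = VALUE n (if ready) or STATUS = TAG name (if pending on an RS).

  c1: issue MUL r3<-Mul1  regs: r0:9,r1:7,r2:1,r3:Mul1
  c2: issue SUB r3<-Add1  regs: r0:9,r1:7,r2:1,r3:Add1
  c3: issue ADD r3<-Add2  regs: r0:9,r1:7,r2:1,r3:Add2
  c4: issue MUL r0<-Mul2  regs: r0:Mul2,r1:7,r2:1,r3:Add2
  c5: CDB Add2=2; stall  regs: r0:Mul2,r1:7,r2:1,r3:2
  c6: CDB Mul1=21; issue MUL r2<-Mul1  regs: r0:Mul2,r1:7,r2:Mul1,r3:2
  c7: stall  regs: r0:Mul2,r1:7,r2:Mul1,r3:2
  c8: CDB Add1=12; stall  regs: r0:Mul2,r1:7,r2:Mul1,r3:2
  c9: CDB Mul2=7; issue MUL r3<-Mul2  regs: r0:7,r1:7,r2:Mul1,r3:Mul2
  c10: issue SUB r3<-Add1  regs: r0:7,r1:7,r2:Mul1,r3:Add1
  c11: stall  regs: r0:7,r1:7,r2:Mul1,r3:Add1
  c12: stall  regs: r0:7,r1:7,r2:Mul1,r3:Add1
  c13: stall  regs: r0:7,r1:7,r2:Mul1,r3:Add1
  c14: CDB Mul1=49; issue MUL r0<-Mul1  regs: r0:Mul1,r1:7,r2:49,r3:Add1
  c15: CDB Mul2=14; issue SUB r1<-Add2  regs: r0:Mul1,r1:Add2,r2:49,r3:Add1
  c16: issue ADD r3<-Add3  regs: r0:Mul1,r1:Add2,r2:49,r3:Add3
  c17: CDB Add1=7  regs: r0:Mul1,r1:Add2,r2:49,r3:Add3
  c18: CDB Add2=42  regs: r0:Mul1,r1:42,r2:49,r3:Add3
  c19: -  regs: r0:Mul1,r1:42,r2:49,r3:Add3
  c20: CDB Add3=49  regs: r0:Mul1,r1:42,r2:49,r3:49
  c21: -  regs: r0:Mul1,r1:42,r2:49,r3:49
  c22: CDB Mul1=343  regs: r0:343,r1:42,r2:49,r3:49

STATUS = VALUE 49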